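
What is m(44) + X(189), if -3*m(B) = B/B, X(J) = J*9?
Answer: 5102/3 ≈ 1700.7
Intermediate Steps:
X(J) = 9*J
m(B) = -⅓ (m(B) = -B/(3*B) = -⅓*1 = -⅓)
m(44) + X(189) = -⅓ + 9*189 = -⅓ + 1701 = 5102/3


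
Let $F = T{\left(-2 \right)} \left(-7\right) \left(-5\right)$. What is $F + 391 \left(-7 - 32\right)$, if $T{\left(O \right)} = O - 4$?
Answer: $-15459$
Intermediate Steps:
$T{\left(O \right)} = -4 + O$
$F = -210$ ($F = \left(-4 - 2\right) \left(-7\right) \left(-5\right) = \left(-6\right) \left(-7\right) \left(-5\right) = 42 \left(-5\right) = -210$)
$F + 391 \left(-7 - 32\right) = -210 + 391 \left(-7 - 32\right) = -210 + 391 \left(-39\right) = -210 - 15249 = -15459$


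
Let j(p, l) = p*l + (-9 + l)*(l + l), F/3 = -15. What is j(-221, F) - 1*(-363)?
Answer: 15168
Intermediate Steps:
F = -45 (F = 3*(-15) = -45)
j(p, l) = l*p + 2*l*(-9 + l) (j(p, l) = l*p + (-9 + l)*(2*l) = l*p + 2*l*(-9 + l))
j(-221, F) - 1*(-363) = -45*(-18 - 221 + 2*(-45)) - 1*(-363) = -45*(-18 - 221 - 90) + 363 = -45*(-329) + 363 = 14805 + 363 = 15168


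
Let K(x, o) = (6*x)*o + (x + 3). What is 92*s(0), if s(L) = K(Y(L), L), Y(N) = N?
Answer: 276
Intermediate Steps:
K(x, o) = 3 + x + 6*o*x (K(x, o) = 6*o*x + (3 + x) = 3 + x + 6*o*x)
s(L) = 3 + L + 6*L² (s(L) = 3 + L + 6*L*L = 3 + L + 6*L²)
92*s(0) = 92*(3 + 0 + 6*0²) = 92*(3 + 0 + 6*0) = 92*(3 + 0 + 0) = 92*3 = 276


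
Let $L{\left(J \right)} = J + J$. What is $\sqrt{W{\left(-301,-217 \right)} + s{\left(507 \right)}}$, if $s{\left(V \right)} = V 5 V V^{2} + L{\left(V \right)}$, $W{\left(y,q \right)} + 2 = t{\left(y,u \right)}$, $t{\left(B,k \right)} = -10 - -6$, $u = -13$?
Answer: $3 \sqrt{36707882557} \approx 5.7478 \cdot 10^{5}$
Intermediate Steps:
$t{\left(B,k \right)} = -4$ ($t{\left(B,k \right)} = -10 + 6 = -4$)
$L{\left(J \right)} = 2 J$
$W{\left(y,q \right)} = -6$ ($W{\left(y,q \right)} = -2 - 4 = -6$)
$s{\left(V \right)} = 2 V + 5 V^{4}$ ($s{\left(V \right)} = V 5 V V^{2} + 2 V = 5 V V^{3} + 2 V = 5 V^{4} + 2 V = 2 V + 5 V^{4}$)
$\sqrt{W{\left(-301,-217 \right)} + s{\left(507 \right)}} = \sqrt{-6 + 507 \left(2 + 5 \cdot 507^{3}\right)} = \sqrt{-6 + 507 \left(2 + 5 \cdot 130323843\right)} = \sqrt{-6 + 507 \left(2 + 651619215\right)} = \sqrt{-6 + 507 \cdot 651619217} = \sqrt{-6 + 330370943019} = \sqrt{330370943013} = 3 \sqrt{36707882557}$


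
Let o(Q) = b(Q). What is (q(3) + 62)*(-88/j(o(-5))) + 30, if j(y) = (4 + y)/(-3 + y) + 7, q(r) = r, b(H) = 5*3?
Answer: -65550/103 ≈ -636.41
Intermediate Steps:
b(H) = 15
o(Q) = 15
j(y) = 7 + (4 + y)/(-3 + y) (j(y) = (4 + y)/(-3 + y) + 7 = 7 + (4 + y)/(-3 + y))
(q(3) + 62)*(-88/j(o(-5))) + 30 = (3 + 62)*(-88*(-3 + 15)/(-17 + 8*15)) + 30 = 65*(-88*12/(-17 + 120)) + 30 = 65*(-88/((1/12)*103)) + 30 = 65*(-88/103/12) + 30 = 65*(-88*12/103) + 30 = 65*(-1056/103) + 30 = -68640/103 + 30 = -65550/103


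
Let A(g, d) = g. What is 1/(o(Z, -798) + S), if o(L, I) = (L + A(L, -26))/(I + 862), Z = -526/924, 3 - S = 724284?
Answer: -14784/10707770567 ≈ -1.3807e-6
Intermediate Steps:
S = -724281 (S = 3 - 1*724284 = 3 - 724284 = -724281)
Z = -263/462 (Z = -526*1/924 = -263/462 ≈ -0.56926)
o(L, I) = 2*L/(862 + I) (o(L, I) = (L + L)/(I + 862) = (2*L)/(862 + I) = 2*L/(862 + I))
1/(o(Z, -798) + S) = 1/(2*(-263/462)/(862 - 798) - 724281) = 1/(2*(-263/462)/64 - 724281) = 1/(2*(-263/462)*(1/64) - 724281) = 1/(-263/14784 - 724281) = 1/(-10707770567/14784) = -14784/10707770567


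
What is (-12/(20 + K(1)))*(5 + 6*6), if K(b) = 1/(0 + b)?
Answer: -164/7 ≈ -23.429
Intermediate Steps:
K(b) = 1/b
(-12/(20 + K(1)))*(5 + 6*6) = (-12/(20 + 1/1))*(5 + 6*6) = (-12/(20 + 1))*(5 + 36) = -12/21*41 = -12*1/21*41 = -4/7*41 = -164/7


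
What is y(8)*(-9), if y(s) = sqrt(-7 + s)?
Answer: -9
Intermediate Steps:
y(8)*(-9) = sqrt(-7 + 8)*(-9) = sqrt(1)*(-9) = 1*(-9) = -9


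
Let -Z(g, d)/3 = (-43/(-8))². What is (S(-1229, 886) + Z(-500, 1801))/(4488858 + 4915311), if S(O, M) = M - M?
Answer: -1849/200622272 ≈ -9.2163e-6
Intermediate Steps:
S(O, M) = 0
Z(g, d) = -5547/64 (Z(g, d) = -3*(-43/(-8))² = -3*(-43*(-⅛))² = -3*(43/8)² = -3*1849/64 = -5547/64)
(S(-1229, 886) + Z(-500, 1801))/(4488858 + 4915311) = (0 - 5547/64)/(4488858 + 4915311) = -5547/64/9404169 = -5547/64*1/9404169 = -1849/200622272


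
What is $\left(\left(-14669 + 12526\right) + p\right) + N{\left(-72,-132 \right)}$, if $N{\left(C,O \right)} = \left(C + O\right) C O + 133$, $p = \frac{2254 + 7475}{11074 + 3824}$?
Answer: $- \frac{9638138673}{4966} \approx -1.9408 \cdot 10^{6}$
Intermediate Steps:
$p = \frac{3243}{4966}$ ($p = \frac{9729}{14898} = 9729 \cdot \frac{1}{14898} = \frac{3243}{4966} \approx 0.65304$)
$N{\left(C,O \right)} = 133 + C O \left(C + O\right)$ ($N{\left(C,O \right)} = C \left(C + O\right) O + 133 = C O \left(C + O\right) + 133 = 133 + C O \left(C + O\right)$)
$\left(\left(-14669 + 12526\right) + p\right) + N{\left(-72,-132 \right)} = \left(\left(-14669 + 12526\right) + \frac{3243}{4966}\right) - \left(-133 + 684288 + 1254528\right) = \left(-2143 + \frac{3243}{4966}\right) - 1938683 = - \frac{10638895}{4966} - 1938683 = - \frac{9638138673}{4966}$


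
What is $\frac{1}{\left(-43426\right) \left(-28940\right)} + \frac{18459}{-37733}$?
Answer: $- \frac{23198319416227}{47420888886520} \approx -0.4892$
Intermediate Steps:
$\frac{1}{\left(-43426\right) \left(-28940\right)} + \frac{18459}{-37733} = \left(- \frac{1}{43426}\right) \left(- \frac{1}{28940}\right) + 18459 \left(- \frac{1}{37733}\right) = \frac{1}{1256748440} - \frac{18459}{37733} = - \frac{23198319416227}{47420888886520}$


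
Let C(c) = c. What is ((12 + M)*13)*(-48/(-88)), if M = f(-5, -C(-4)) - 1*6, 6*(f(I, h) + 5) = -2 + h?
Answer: 104/11 ≈ 9.4545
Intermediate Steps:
f(I, h) = -16/3 + h/6 (f(I, h) = -5 + (-2 + h)/6 = -5 + (-1/3 + h/6) = -16/3 + h/6)
M = -32/3 (M = (-16/3 + (-1*(-4))/6) - 1*6 = (-16/3 + (1/6)*4) - 6 = (-16/3 + 2/3) - 6 = -14/3 - 6 = -32/3 ≈ -10.667)
((12 + M)*13)*(-48/(-88)) = ((12 - 32/3)*13)*(-48/(-88)) = ((4/3)*13)*(-48*(-1/88)) = (52/3)*(6/11) = 104/11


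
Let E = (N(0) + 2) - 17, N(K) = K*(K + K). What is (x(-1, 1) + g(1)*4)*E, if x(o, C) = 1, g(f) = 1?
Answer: -75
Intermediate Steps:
N(K) = 2*K**2 (N(K) = K*(2*K) = 2*K**2)
E = -15 (E = (2*0**2 + 2) - 17 = (2*0 + 2) - 17 = (0 + 2) - 17 = 2 - 17 = -15)
(x(-1, 1) + g(1)*4)*E = (1 + 1*4)*(-15) = (1 + 4)*(-15) = 5*(-15) = -75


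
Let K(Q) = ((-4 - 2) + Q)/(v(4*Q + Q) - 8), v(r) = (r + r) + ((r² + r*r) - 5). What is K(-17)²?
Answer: 529/203547289 ≈ 2.5989e-6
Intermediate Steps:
v(r) = -5 + 2*r + 2*r² (v(r) = 2*r + ((r² + r²) - 5) = 2*r + (2*r² - 5) = 2*r + (-5 + 2*r²) = -5 + 2*r + 2*r²)
K(Q) = (-6 + Q)/(-13 + 10*Q + 50*Q²) (K(Q) = ((-4 - 2) + Q)/((-5 + 2*(4*Q + Q) + 2*(4*Q + Q)²) - 8) = (-6 + Q)/((-5 + 2*(5*Q) + 2*(5*Q)²) - 8) = (-6 + Q)/((-5 + 10*Q + 2*(25*Q²)) - 8) = (-6 + Q)/((-5 + 10*Q + 50*Q²) - 8) = (-6 + Q)/(-13 + 10*Q + 50*Q²))
K(-17)² = ((-6 - 17)/(-13 + 10*(-17) + 50*(-17)²))² = (-23/(-13 - 170 + 50*289))² = (-23/(-13 - 170 + 14450))² = (-23/14267)² = 529/203547289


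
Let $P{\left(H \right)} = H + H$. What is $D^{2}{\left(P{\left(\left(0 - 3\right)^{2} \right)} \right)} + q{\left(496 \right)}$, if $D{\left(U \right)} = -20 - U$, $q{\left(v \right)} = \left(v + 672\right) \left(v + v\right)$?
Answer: $1160100$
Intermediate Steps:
$q{\left(v \right)} = 2 v \left(672 + v\right)$ ($q{\left(v \right)} = \left(672 + v\right) 2 v = 2 v \left(672 + v\right)$)
$P{\left(H \right)} = 2 H$
$D^{2}{\left(P{\left(\left(0 - 3\right)^{2} \right)} \right)} + q{\left(496 \right)} = \left(-20 - 2 \left(0 - 3\right)^{2}\right)^{2} + 2 \cdot 496 \left(672 + 496\right) = \left(-20 - 2 \left(-3\right)^{2}\right)^{2} + 2 \cdot 496 \cdot 1168 = \left(-20 - 2 \cdot 9\right)^{2} + 1158656 = \left(-20 - 18\right)^{2} + 1158656 = \left(-38\right)^{2} + 1158656 = 1444 + 1158656 = 1160100$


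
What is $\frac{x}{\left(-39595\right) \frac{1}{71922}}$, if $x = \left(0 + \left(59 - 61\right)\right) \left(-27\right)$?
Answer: $- \frac{3883788}{39595} \approx -98.088$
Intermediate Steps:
$x = 54$ ($x = \left(0 - 2\right) \left(-27\right) = \left(-2\right) \left(-27\right) = 54$)
$\frac{x}{\left(-39595\right) \frac{1}{71922}} = \frac{54}{\left(-39595\right) \frac{1}{71922}} = \frac{54}{- \frac{39595}{71922}} = 54 \left(- \frac{71922}{39595}\right) = - \frac{3883788}{39595}$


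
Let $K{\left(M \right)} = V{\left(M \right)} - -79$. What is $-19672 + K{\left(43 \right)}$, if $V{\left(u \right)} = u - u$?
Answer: $-19593$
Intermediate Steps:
$V{\left(u \right)} = 0$
$K{\left(M \right)} = 79$ ($K{\left(M \right)} = 0 - -79 = 0 + 79 = 79$)
$-19672 + K{\left(43 \right)} = -19672 + 79 = -19593$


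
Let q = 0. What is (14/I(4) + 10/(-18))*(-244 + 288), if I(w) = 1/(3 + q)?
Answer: 16412/9 ≈ 1823.6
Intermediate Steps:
I(w) = ⅓ (I(w) = 1/(3 + 0) = 1/3 = ⅓)
(14/I(4) + 10/(-18))*(-244 + 288) = (14/(⅓) + 10/(-18))*(-244 + 288) = (14*3 + 10*(-1/18))*44 = (42 - 5/9)*44 = (373/9)*44 = 16412/9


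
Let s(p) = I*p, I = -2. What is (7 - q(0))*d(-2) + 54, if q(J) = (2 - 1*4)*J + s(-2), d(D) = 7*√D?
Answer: 54 + 21*I*√2 ≈ 54.0 + 29.698*I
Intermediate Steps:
s(p) = -2*p
q(J) = 4 - 2*J (q(J) = (2 - 1*4)*J - 2*(-2) = (2 - 4)*J + 4 = -2*J + 4 = 4 - 2*J)
(7 - q(0))*d(-2) + 54 = (7 - (4 - 2*0))*(7*√(-2)) + 54 = (7 - (4 + 0))*(7*(I*√2)) + 54 = (7 - 1*4)*(7*I*√2) + 54 = (7 - 4)*(7*I*√2) + 54 = 3*(7*I*√2) + 54 = 21*I*√2 + 54 = 54 + 21*I*√2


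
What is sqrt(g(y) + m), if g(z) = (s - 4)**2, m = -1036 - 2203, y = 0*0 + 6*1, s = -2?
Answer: I*sqrt(3203) ≈ 56.595*I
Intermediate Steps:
y = 6 (y = 0 + 6 = 6)
m = -3239
g(z) = 36 (g(z) = (-2 - 4)**2 = (-6)**2 = 36)
sqrt(g(y) + m) = sqrt(36 - 3239) = sqrt(-3203) = I*sqrt(3203)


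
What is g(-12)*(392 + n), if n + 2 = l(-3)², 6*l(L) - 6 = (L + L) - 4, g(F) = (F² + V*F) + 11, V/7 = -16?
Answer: 5267486/9 ≈ 5.8528e+5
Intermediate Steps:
V = -112 (V = 7*(-16) = -112)
g(F) = 11 + F² - 112*F (g(F) = (F² - 112*F) + 11 = 11 + F² - 112*F)
l(L) = ⅓ + L/3 (l(L) = 1 + ((L + L) - 4)/6 = 1 + (2*L - 4)/6 = 1 + (-4 + 2*L)/6 = 1 + (-⅔ + L/3) = ⅓ + L/3)
n = -14/9 (n = -2 + (⅓ + (⅓)*(-3))² = -2 + (⅓ - 1)² = -2 + (-⅔)² = -2 + 4/9 = -14/9 ≈ -1.5556)
g(-12)*(392 + n) = (11 + (-12)² - 112*(-12))*(392 - 14/9) = (11 + 144 + 1344)*(3514/9) = 1499*(3514/9) = 5267486/9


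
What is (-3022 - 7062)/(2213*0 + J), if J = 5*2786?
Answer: -5042/6965 ≈ -0.72391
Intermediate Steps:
J = 13930
(-3022 - 7062)/(2213*0 + J) = (-3022 - 7062)/(2213*0 + 13930) = -10084/(0 + 13930) = -10084/13930 = -10084*1/13930 = -5042/6965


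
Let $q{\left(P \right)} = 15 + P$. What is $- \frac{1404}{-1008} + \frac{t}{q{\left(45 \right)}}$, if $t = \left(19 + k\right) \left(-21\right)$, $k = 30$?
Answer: $- \frac{1103}{70} \approx -15.757$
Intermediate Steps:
$t = -1029$ ($t = \left(19 + 30\right) \left(-21\right) = 49 \left(-21\right) = -1029$)
$- \frac{1404}{-1008} + \frac{t}{q{\left(45 \right)}} = - \frac{1404}{-1008} - \frac{1029}{15 + 45} = \left(-1404\right) \left(- \frac{1}{1008}\right) - \frac{1029}{60} = \frac{39}{28} - \frac{343}{20} = - \frac{1103}{70}$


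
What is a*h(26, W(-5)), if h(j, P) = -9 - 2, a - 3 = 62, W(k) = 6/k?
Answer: -715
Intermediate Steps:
a = 65 (a = 3 + 62 = 65)
h(j, P) = -11
a*h(26, W(-5)) = 65*(-11) = -715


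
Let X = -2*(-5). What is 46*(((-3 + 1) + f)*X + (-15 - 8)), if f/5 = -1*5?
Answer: -13478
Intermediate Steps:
X = 10
f = -25 (f = 5*(-1*5) = 5*(-5) = -25)
46*(((-3 + 1) + f)*X + (-15 - 8)) = 46*(((-3 + 1) - 25)*10 + (-15 - 8)) = 46*((-2 - 25)*10 - 23) = 46*(-27*10 - 23) = 46*(-270 - 23) = 46*(-293) = -13478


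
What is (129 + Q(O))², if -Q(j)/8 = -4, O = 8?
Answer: 25921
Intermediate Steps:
Q(j) = 32 (Q(j) = -8*(-4) = 32)
(129 + Q(O))² = (129 + 32)² = 161² = 25921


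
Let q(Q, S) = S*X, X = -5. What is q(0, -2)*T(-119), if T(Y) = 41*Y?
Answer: -48790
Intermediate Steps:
q(Q, S) = -5*S (q(Q, S) = S*(-5) = -5*S)
q(0, -2)*T(-119) = (-5*(-2))*(41*(-119)) = 10*(-4879) = -48790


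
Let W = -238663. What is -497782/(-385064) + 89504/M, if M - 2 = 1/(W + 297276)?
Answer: 1010070907639721/22569948764 ≈ 44753.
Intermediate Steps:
M = 117227/58613 (M = 2 + 1/(-238663 + 297276) = 2 + 1/58613 = 117227/58613 ≈ 2.0000)
-497782/(-385064) + 89504/M = -497782/(-385064) + 89504/(117227/58613) = -497782*(-1/385064) + 89504*(58613/117227) = 248891/192532 + 5246097952/117227 = 1010070907639721/22569948764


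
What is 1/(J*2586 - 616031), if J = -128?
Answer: -1/947039 ≈ -1.0559e-6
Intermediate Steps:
1/(J*2586 - 616031) = 1/(-128*2586 - 616031) = 1/(-331008 - 616031) = 1/(-947039) = -1/947039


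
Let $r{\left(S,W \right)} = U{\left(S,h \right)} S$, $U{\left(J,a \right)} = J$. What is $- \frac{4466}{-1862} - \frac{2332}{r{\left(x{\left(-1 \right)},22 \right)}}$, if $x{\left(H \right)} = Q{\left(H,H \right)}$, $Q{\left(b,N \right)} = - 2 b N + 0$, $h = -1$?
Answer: $- \frac{77220}{133} \approx -580.6$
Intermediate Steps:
$Q{\left(b,N \right)} = - 2 N b$ ($Q{\left(b,N \right)} = - 2 N b + 0 = - 2 N b$)
$x{\left(H \right)} = - 2 H^{2}$ ($x{\left(H \right)} = - 2 H H = - 2 H^{2}$)
$r{\left(S,W \right)} = S^{2}$ ($r{\left(S,W \right)} = S S = S^{2}$)
$- \frac{4466}{-1862} - \frac{2332}{r{\left(x{\left(-1 \right)},22 \right)}} = - \frac{4466}{-1862} - \frac{2332}{\left(- 2 \left(-1\right)^{2}\right)^{2}} = \left(-4466\right) \left(- \frac{1}{1862}\right) - \frac{2332}{\left(\left(-2\right) 1\right)^{2}} = \frac{319}{133} - \frac{2332}{\left(-2\right)^{2}} = \frac{319}{133} - \frac{2332}{4} = \frac{319}{133} - 583 = - \frac{77220}{133}$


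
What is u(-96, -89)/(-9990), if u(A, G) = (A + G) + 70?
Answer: 23/1998 ≈ 0.011512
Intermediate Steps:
u(A, G) = 70 + A + G
u(-96, -89)/(-9990) = (70 - 96 - 89)/(-9990) = -115*(-1/9990) = 23/1998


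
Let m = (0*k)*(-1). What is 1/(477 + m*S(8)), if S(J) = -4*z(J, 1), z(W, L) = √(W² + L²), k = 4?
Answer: 1/477 ≈ 0.0020964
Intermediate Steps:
z(W, L) = √(L² + W²)
S(J) = -4*√(1 + J²) (S(J) = -4*√(1² + J²) = -4*√(1 + J²))
m = 0 (m = (0*4)*(-1) = 0*(-1) = 0)
1/(477 + m*S(8)) = 1/(477 + 0*(-4*√(1 + 8²))) = 1/(477 + 0*(-4*√(1 + 64))) = 1/(477 + 0*(-4*√65)) = 1/(477 + 0) = 1/477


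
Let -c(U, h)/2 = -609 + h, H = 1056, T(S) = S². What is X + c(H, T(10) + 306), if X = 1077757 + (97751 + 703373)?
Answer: 1879287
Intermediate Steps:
X = 1878881 (X = 1077757 + 801124 = 1878881)
c(U, h) = 1218 - 2*h (c(U, h) = -2*(-609 + h) = 1218 - 2*h)
X + c(H, T(10) + 306) = 1878881 + (1218 - 2*(10² + 306)) = 1878881 + (1218 - 2*(100 + 306)) = 1878881 + (1218 - 2*406) = 1878881 + (1218 - 812) = 1878881 + 406 = 1879287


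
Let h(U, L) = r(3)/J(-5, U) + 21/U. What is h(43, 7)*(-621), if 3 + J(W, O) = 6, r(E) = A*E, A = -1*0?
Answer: -13041/43 ≈ -303.28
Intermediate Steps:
A = 0
r(E) = 0 (r(E) = 0*E = 0)
J(W, O) = 3 (J(W, O) = -3 + 6 = 3)
h(U, L) = 21/U (h(U, L) = 0/3 + 21/U = 0*(⅓) + 21/U = 0 + 21/U = 21/U)
h(43, 7)*(-621) = (21/43)*(-621) = -13041/43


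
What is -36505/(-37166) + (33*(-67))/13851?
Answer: 141152243/171595422 ≈ 0.82259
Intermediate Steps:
-36505/(-37166) + (33*(-67))/13851 = -36505*(-1/37166) - 2211*1/13851 = 36505/37166 - 737/4617 = 141152243/171595422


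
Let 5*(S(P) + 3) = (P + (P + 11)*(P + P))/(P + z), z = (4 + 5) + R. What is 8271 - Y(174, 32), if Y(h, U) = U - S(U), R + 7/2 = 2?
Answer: 3258788/395 ≈ 8250.1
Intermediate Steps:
R = -3/2 (R = -7/2 + 2 = -3/2 ≈ -1.5000)
z = 15/2 (z = (4 + 5) - 3/2 = 9 - 3/2 = 15/2 ≈ 7.5000)
S(P) = -3 + (P + 2*P*(11 + P))/(5*(15/2 + P)) (S(P) = -3 + ((P + (P + 11)*(P + P))/(P + 15/2))/5 = -3 + ((P + (11 + P)*(2*P))/(15/2 + P))/5 = -3 + ((P + 2*P*(11 + P))/(15/2 + P))/5 = -3 + (P + 2*P*(11 + P))/(5*(15/2 + P)))
Y(h, U) = U - (-225 + 4*U² + 16*U)/(5*(15 + 2*U))
8271 - Y(174, 32) = 8271 - (225 + 6*32² + 59*32)/(5*(15 + 2*32)) = 8271 - (225 + 6*1024 + 1888)/(5*(15 + 64)) = 8271 - (225 + 6144 + 1888)/(5*79) = 8271 - 8257/(5*79) = 8271 - 1*8257/395 = 8271 - 8257/395 = 3258788/395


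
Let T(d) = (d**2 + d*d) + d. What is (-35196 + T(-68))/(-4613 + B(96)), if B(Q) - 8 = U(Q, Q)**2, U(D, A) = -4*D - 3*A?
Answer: -8672/148993 ≈ -0.058204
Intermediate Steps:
T(d) = d + 2*d**2 (T(d) = (d**2 + d**2) + d = 2*d**2 + d = d + 2*d**2)
B(Q) = 8 + 49*Q**2 (B(Q) = 8 + (-4*Q - 3*Q)**2 = 8 + (-7*Q)**2 = 8 + 49*Q**2)
(-35196 + T(-68))/(-4613 + B(96)) = (-35196 - 68*(1 + 2*(-68)))/(-4613 + (8 + 49*96**2)) = (-35196 - 68*(1 - 136))/(-4613 + (8 + 49*9216)) = (-35196 - 68*(-135))/(-4613 + (8 + 451584)) = (-35196 + 9180)/(-4613 + 451592) = -26016/446979 = -26016*1/446979 = -8672/148993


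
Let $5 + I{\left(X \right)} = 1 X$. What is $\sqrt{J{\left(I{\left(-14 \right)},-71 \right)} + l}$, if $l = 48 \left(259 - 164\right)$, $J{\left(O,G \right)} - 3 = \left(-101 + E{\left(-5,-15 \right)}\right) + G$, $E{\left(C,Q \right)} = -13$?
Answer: $\sqrt{4378} \approx 66.167$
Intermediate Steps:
$I{\left(X \right)} = -5 + X$ ($I{\left(X \right)} = -5 + 1 X = -5 + X$)
$J{\left(O,G \right)} = -111 + G$ ($J{\left(O,G \right)} = 3 + \left(\left(-101 - 13\right) + G\right) = 3 + \left(-114 + G\right) = -111 + G$)
$l = 4560$ ($l = 48 \cdot 95 = 4560$)
$\sqrt{J{\left(I{\left(-14 \right)},-71 \right)} + l} = \sqrt{\left(-111 - 71\right) + 4560} = \sqrt{-182 + 4560} = \sqrt{4378}$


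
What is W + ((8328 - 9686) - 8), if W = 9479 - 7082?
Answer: 1031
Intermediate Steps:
W = 2397
W + ((8328 - 9686) - 8) = 2397 + ((8328 - 9686) - 8) = 2397 + (-1358 - 8) = 2397 - 1366 = 1031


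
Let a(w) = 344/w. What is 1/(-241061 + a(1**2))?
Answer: -1/240717 ≈ -4.1543e-6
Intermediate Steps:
1/(-241061 + a(1**2)) = 1/(-241061 + 344/(1**2)) = 1/(-241061 + 344/1) = 1/(-241061 + 344*1) = 1/(-241061 + 344) = 1/(-240717) = -1/240717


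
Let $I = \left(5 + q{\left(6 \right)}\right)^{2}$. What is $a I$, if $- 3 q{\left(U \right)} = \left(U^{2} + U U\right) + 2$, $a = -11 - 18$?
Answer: $- \frac{100949}{9} \approx -11217.0$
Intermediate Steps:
$a = -29$
$q{\left(U \right)} = - \frac{2}{3} - \frac{2 U^{2}}{3}$ ($q{\left(U \right)} = - \frac{\left(U^{2} + U U\right) + 2}{3} = - \frac{\left(U^{2} + U^{2}\right) + 2}{3} = - \frac{2 U^{2} + 2}{3} = - \frac{2 + 2 U^{2}}{3} = - \frac{2}{3} - \frac{2 U^{2}}{3}$)
$I = \frac{3481}{9}$ ($I = \left(5 - \left(\frac{2}{3} + \frac{2 \cdot 6^{2}}{3}\right)\right)^{2} = \left(5 - \frac{74}{3}\right)^{2} = \left(- \frac{59}{3}\right)^{2} = \frac{3481}{9} \approx 386.78$)
$a I = \left(-29\right) \frac{3481}{9} = - \frac{100949}{9}$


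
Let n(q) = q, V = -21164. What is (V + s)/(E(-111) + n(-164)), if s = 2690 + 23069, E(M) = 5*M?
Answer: -4595/719 ≈ -6.3908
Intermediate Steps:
s = 25759
(V + s)/(E(-111) + n(-164)) = (-21164 + 25759)/(5*(-111) - 164) = 4595/(-555 - 164) = 4595/(-719) = 4595*(-1/719) = -4595/719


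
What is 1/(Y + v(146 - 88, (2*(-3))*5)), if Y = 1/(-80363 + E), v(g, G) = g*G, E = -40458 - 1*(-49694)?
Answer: -71127/123760981 ≈ -0.00057471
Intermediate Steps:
E = 9236 (E = -40458 + 49694 = 9236)
v(g, G) = G*g
Y = -1/71127 (Y = 1/(-80363 + 9236) = 1/(-71127) = -1/71127 ≈ -1.4059e-5)
1/(Y + v(146 - 88, (2*(-3))*5)) = 1/(-1/71127 + ((2*(-3))*5)*(146 - 88)) = 1/(-1/71127 - 6*5*58) = 1/(-1/71127 - 30*58) = 1/(-1/71127 - 1740) = 1/(-123760981/71127) = -71127/123760981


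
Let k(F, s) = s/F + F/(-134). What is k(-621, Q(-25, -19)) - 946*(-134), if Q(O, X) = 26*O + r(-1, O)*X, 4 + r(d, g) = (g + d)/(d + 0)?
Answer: 3516356083/27738 ≈ 1.2677e+5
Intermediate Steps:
r(d, g) = -4 + (d + g)/d (r(d, g) = -4 + (g + d)/(d + 0) = -4 + (d + g)/d)
Q(O, X) = 26*O + X*(-3 - O) (Q(O, X) = 26*O + (-3 + O/(-1))*X = 26*O + (-3 + O*(-1))*X = 26*O + (-3 - O)*X = 26*O + X*(-3 - O))
k(F, s) = -F/134 + s/F (k(F, s) = s/F + F*(-1/134) = s/F - F/134 = -F/134 + s/F)
k(-621, Q(-25, -19)) - 946*(-134) = (-1/134*(-621) + (26*(-25) - 1*(-19)*(3 - 25))/(-621)) - 946*(-134) = (621/134 + (-650 - 1*(-19)*(-22))*(-1/621)) - 1*(-126764) = (621/134 + (-650 - 418)*(-1/621)) + 126764 = (621/134 - 1068*(-1/621)) + 126764 = (621/134 + 356/207) + 126764 = 176251/27738 + 126764 = 3516356083/27738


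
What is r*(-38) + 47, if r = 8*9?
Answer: -2689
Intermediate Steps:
r = 72
r*(-38) + 47 = 72*(-38) + 47 = -2736 + 47 = -2689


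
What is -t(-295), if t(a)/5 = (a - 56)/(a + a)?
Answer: -351/118 ≈ -2.9746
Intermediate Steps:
t(a) = 5*(-56 + a)/(2*a) (t(a) = 5*((a - 56)/(a + a)) = 5*((-56 + a)/((2*a))) = 5*((-56 + a)*(1/(2*a))) = 5*((-56 + a)/(2*a)) = 5*(-56 + a)/(2*a))
-t(-295) = -(5/2 - 140/(-295)) = -(5/2 - 140*(-1/295)) = -(5/2 + 28/59) = -1*351/118 = -351/118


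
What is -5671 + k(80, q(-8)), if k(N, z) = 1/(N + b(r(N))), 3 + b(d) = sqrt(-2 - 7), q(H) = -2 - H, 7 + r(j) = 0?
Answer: -33674321/5938 - 3*I/5938 ≈ -5671.0 - 0.00050522*I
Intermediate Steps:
r(j) = -7 (r(j) = -7 + 0 = -7)
b(d) = -3 + 3*I (b(d) = -3 + sqrt(-2 - 7) = -3 + sqrt(-9) = -3 + 3*I)
k(N, z) = 1/(-3 + N + 3*I) (k(N, z) = 1/(N + (-3 + 3*I)) = 1/(-3 + N + 3*I))
-5671 + k(80, q(-8)) = -5671 + 1/(-3 + 80 + 3*I) = -5671 + 1/(77 + 3*I) = -5671 + (77 - 3*I)/5938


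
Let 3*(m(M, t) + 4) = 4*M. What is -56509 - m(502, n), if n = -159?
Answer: -171523/3 ≈ -57174.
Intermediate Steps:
m(M, t) = -4 + 4*M/3 (m(M, t) = -4 + (4*M)/3 = -4 + 4*M/3)
-56509 - m(502, n) = -56509 - (-4 + (4/3)*502) = -56509 - (-4 + 2008/3) = -56509 - 1*1996/3 = -56509 - 1996/3 = -171523/3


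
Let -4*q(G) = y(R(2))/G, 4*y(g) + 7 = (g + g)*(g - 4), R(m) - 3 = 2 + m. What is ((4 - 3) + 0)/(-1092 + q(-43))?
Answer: -688/751261 ≈ -0.00091579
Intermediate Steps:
R(m) = 5 + m (R(m) = 3 + (2 + m) = 5 + m)
y(g) = -7/4 + g*(-4 + g)/2 (y(g) = -7/4 + ((g + g)*(g - 4))/4 = -7/4 + ((2*g)*(-4 + g))/4 = -7/4 + (2*g*(-4 + g))/4 = -7/4 + g*(-4 + g)/2)
q(G) = -35/(16*G) (q(G) = -(-7/4 + (5 + 2)²/2 - 2*(5 + 2))/(4*G) = -(-7/4 + (½)*7² - 2*7)/(4*G) = -(-7/4 + (½)*49 - 14)/(4*G) = -(-7/4 + 49/2 - 14)/(4*G) = -35/(16*G))
((4 - 3) + 0)/(-1092 + q(-43)) = ((4 - 3) + 0)/(-1092 - 35/16/(-43)) = (1 + 0)/(-1092 - 35/16*(-1/43)) = 1/(-1092 + 35/688) = 1/(-751261/688) = -688/751261*1 = -688/751261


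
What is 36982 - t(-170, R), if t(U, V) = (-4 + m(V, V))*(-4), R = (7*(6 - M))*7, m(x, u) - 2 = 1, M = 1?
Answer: 36978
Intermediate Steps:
m(x, u) = 3 (m(x, u) = 2 + 1 = 3)
R = 245 (R = (7*(6 - 1*1))*7 = (7*(6 - 1))*7 = (7*5)*7 = 35*7 = 245)
t(U, V) = 4 (t(U, V) = (-4 + 3)*(-4) = -1*(-4) = 4)
36982 - t(-170, R) = 36982 - 1*4 = 36982 - 4 = 36978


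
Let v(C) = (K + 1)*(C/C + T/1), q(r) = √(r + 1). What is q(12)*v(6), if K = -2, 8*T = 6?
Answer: -7*√13/4 ≈ -6.3097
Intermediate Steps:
T = ¾ (T = (⅛)*6 = ¾ ≈ 0.75000)
q(r) = √(1 + r)
v(C) = -7/4 (v(C) = (-2 + 1)*(C/C + (¾)/1) = -(1 + (¾)*1) = -(1 + ¾) = -1*7/4 = -7/4)
q(12)*v(6) = √(1 + 12)*(-7/4) = √13*(-7/4) = -7*√13/4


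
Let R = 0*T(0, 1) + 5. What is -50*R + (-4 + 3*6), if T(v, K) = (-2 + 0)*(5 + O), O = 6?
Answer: -236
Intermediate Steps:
T(v, K) = -22 (T(v, K) = (-2 + 0)*(5 + 6) = -2*11 = -22)
R = 5 (R = 0*(-22) + 5 = 0 + 5 = 5)
-50*R + (-4 + 3*6) = -50*5 + (-4 + 3*6) = -250 + (-4 + 18) = -250 + 14 = -236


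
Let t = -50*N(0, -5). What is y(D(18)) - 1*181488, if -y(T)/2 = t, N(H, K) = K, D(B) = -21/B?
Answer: -181988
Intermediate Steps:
t = 250 (t = -50*(-5) = 250)
y(T) = -500 (y(T) = -2*250 = -500)
y(D(18)) - 1*181488 = -500 - 1*181488 = -500 - 181488 = -181988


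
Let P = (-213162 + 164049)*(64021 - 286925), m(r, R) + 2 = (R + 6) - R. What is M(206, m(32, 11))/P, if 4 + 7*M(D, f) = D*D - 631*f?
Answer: 907/1741645206 ≈ 5.2077e-7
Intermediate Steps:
m(r, R) = 4 (m(r, R) = -2 + ((R + 6) - R) = -2 + ((6 + R) - R) = -2 + 6 = 4)
M(D, f) = -4/7 - 631*f/7 + D²/7 (M(D, f) = -4/7 + (D*D - 631*f)/7 = -4/7 + (D² - 631*f)/7 = -4/7 + (-631*f/7 + D²/7) = -4/7 - 631*f/7 + D²/7)
P = 10947484152 (P = -49113*(-222904) = 10947484152)
M(206, m(32, 11))/P = (-4/7 - 631/7*4 + (⅐)*206²)/10947484152 = (-4/7 - 2524/7 + (⅐)*42436)*(1/10947484152) = (-4/7 - 2524/7 + 42436/7)*(1/10947484152) = (39908/7)*(1/10947484152) = 907/1741645206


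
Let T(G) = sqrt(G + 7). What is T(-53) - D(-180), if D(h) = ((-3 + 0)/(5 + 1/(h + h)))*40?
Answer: 43200/1799 + I*sqrt(46) ≈ 24.013 + 6.7823*I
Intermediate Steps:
T(G) = sqrt(7 + G)
D(h) = -120/(5 + 1/(2*h)) (D(h) = -3/(5 + 1/(2*h))*40 = -120/(5 + 1/(2*h)))
T(-53) - D(-180) = sqrt(7 - 53) - (-240)*(-180)/(1 + 10*(-180)) = sqrt(-46) - (-240)*(-180)/(1 - 1800) = I*sqrt(46) - (-240)*(-180)/(-1799) = I*sqrt(46) - (-240)*(-180)*(-1)/1799 = I*sqrt(46) - 1*(-43200/1799) = I*sqrt(46) + 43200/1799 = 43200/1799 + I*sqrt(46)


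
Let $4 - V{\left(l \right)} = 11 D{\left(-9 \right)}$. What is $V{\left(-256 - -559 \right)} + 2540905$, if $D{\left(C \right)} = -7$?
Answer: $2540986$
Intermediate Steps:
$V{\left(l \right)} = 81$ ($V{\left(l \right)} = 4 - 11 \left(-7\right) = 4 - -77 = 4 + 77 = 81$)
$V{\left(-256 - -559 \right)} + 2540905 = 81 + 2540905 = 2540986$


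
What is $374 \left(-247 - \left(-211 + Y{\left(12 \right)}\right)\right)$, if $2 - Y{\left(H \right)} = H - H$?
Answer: $-14212$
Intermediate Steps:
$Y{\left(H \right)} = 2$ ($Y{\left(H \right)} = 2 - \left(H - H\right) = 2 - 0 = 2 + 0 = 2$)
$374 \left(-247 - \left(-211 + Y{\left(12 \right)}\right)\right) = 374 \left(-247 + \left(211 - 2\right)\right) = 374 \left(-247 + 209\right) = 374 \left(-38\right) = -14212$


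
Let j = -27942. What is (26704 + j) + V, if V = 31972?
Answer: 30734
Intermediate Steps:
(26704 + j) + V = (26704 - 27942) + 31972 = -1238 + 31972 = 30734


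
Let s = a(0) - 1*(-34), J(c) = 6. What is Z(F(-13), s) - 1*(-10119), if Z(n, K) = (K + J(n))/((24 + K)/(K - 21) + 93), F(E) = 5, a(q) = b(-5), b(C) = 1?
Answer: 13772533/1361 ≈ 10119.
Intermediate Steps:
a(q) = 1
s = 35 (s = 1 - 1*(-34) = 1 + 34 = 35)
Z(n, K) = (6 + K)/(93 + (24 + K)/(-21 + K)) (Z(n, K) = (K + 6)/((24 + K)/(K - 21) + 93) = (6 + K)/((24 + K)/(-21 + K) + 93) = (6 + K)/(93 + (24 + K)/(-21 + K)))
Z(F(-13), s) - 1*(-10119) = (-126 + 35² - 15*35)/(-1929 + 94*35) - 1*(-10119) = (-126 + 1225 - 525)/(-1929 + 3290) + 10119 = 574/1361 + 10119 = 13772533/1361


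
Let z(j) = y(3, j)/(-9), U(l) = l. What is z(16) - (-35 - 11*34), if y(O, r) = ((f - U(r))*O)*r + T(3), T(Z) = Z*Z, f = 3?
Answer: 1432/3 ≈ 477.33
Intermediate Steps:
T(Z) = Z**2
y(O, r) = 9 + O*r*(3 - r) (y(O, r) = ((3 - r)*O)*r + 3**2 = (O*(3 - r))*r + 9 = O*r*(3 - r) + 9 = 9 + O*r*(3 - r))
z(j) = -1 - j + j**2/3 (z(j) = (9 - 1*3*j**2 + 3*3*j)/(-9) = (9 - 3*j**2 + 9*j)*(-1/9) = -1 - j + j**2/3)
z(16) - (-35 - 11*34) = (-1 - 1*16 + (1/3)*16**2) - (-35 - 11*34) = (-1 - 16 + (1/3)*256) - (-35 - 374) = (-1 - 16 + 256/3) - 1*(-409) = 205/3 + 409 = 1432/3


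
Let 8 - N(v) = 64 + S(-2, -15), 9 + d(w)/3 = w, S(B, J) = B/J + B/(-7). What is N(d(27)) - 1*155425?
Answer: -16325549/105 ≈ -1.5548e+5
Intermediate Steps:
S(B, J) = -B/7 + B/J (S(B, J) = B/J + B*(-⅐) = B/J - B/7 = -B/7 + B/J)
d(w) = -27 + 3*w
N(v) = -5924/105 (N(v) = 8 - (64 + (-⅐*(-2) - 2/(-15))) = 8 - (64 + (2/7 - 2*(-1/15))) = 8 - (64 + (2/7 + 2/15)) = 8 - (64 + 44/105) = 8 - 1*6764/105 = 8 - 6764/105 = -5924/105)
N(d(27)) - 1*155425 = -5924/105 - 1*155425 = -5924/105 - 155425 = -16325549/105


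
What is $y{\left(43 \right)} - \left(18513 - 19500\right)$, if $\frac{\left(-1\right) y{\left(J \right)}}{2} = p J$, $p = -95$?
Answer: $9157$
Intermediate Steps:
$y{\left(J \right)} = 190 J$ ($y{\left(J \right)} = - 2 \left(- 95 J\right) = 190 J$)
$y{\left(43 \right)} - \left(18513 - 19500\right) = 190 \cdot 43 - \left(18513 - 19500\right) = 8170 - -987 = 8170 + 987 = 9157$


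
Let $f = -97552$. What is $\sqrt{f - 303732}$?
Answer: $2 i \sqrt{100321} \approx 633.47 i$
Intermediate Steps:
$\sqrt{f - 303732} = \sqrt{-97552 - 303732} = \sqrt{-401284} = 2 i \sqrt{100321}$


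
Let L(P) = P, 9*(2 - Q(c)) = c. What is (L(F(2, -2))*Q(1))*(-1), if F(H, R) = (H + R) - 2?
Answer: 34/9 ≈ 3.7778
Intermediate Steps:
Q(c) = 2 - c/9
F(H, R) = -2 + H + R
(L(F(2, -2))*Q(1))*(-1) = ((-2 + 2 - 2)*(2 - ⅑*1))*(-1) = -2*(2 - ⅑)*(-1) = -2*17/9*(-1) = -34/9*(-1) = 34/9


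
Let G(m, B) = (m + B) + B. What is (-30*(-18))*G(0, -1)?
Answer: -1080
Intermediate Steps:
G(m, B) = m + 2*B (G(m, B) = (B + m) + B = m + 2*B)
(-30*(-18))*G(0, -1) = (-30*(-18))*(0 + 2*(-1)) = 540*(0 - 2) = 540*(-2) = -1080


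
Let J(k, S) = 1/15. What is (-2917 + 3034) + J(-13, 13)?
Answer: 1756/15 ≈ 117.07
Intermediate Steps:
J(k, S) = 1/15
(-2917 + 3034) + J(-13, 13) = (-2917 + 3034) + 1/15 = 117 + 1/15 = 1756/15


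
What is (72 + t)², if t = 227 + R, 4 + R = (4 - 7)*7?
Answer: 75076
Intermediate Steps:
R = -25 (R = -4 + (4 - 7)*7 = -4 - 3*7 = -4 - 21 = -25)
t = 202 (t = 227 - 25 = 202)
(72 + t)² = (72 + 202)² = 274² = 75076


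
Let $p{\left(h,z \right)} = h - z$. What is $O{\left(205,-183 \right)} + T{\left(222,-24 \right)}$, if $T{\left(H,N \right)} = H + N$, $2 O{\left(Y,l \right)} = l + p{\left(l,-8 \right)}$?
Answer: $19$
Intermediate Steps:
$O{\left(Y,l \right)} = 4 + l$ ($O{\left(Y,l \right)} = \frac{l + \left(l - -8\right)}{2} = \frac{l + \left(l + 8\right)}{2} = \frac{l + \left(8 + l\right)}{2} = \frac{8 + 2 l}{2} = 4 + l$)
$O{\left(205,-183 \right)} + T{\left(222,-24 \right)} = \left(4 - 183\right) + \left(222 - 24\right) = -179 + 198 = 19$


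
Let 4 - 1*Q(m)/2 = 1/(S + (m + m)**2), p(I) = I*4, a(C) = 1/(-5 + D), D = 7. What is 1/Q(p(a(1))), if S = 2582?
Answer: 1299/10391 ≈ 0.12501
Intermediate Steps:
a(C) = 1/2 (a(C) = 1/(-5 + 7) = 1/2)
p(I) = 4*I
Q(m) = 8 - 2/(2582 + 4*m**2) (Q(m) = 8 - 2/(2582 + (m + m)**2) = 8 - 2/(2582 + (2*m)**2) = 8 - 2/(2582 + 4*m**2))
1/Q(p(a(1))) = 1/((10327 + 16*(4*(1/2))**2)/(1291 + 2*(4*(1/2))**2)) = 1/((10327 + 16*2**2)/(1291 + 2*2**2)) = 1/((10327 + 16*4)/(1291 + 2*4)) = 1/((10327 + 64)/(1291 + 8)) = 1/(10391/1299) = 1299/10391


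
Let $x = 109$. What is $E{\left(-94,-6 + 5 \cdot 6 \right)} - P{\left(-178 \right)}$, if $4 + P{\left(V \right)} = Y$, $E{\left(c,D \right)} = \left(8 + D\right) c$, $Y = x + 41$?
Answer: $-3154$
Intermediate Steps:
$Y = 150$ ($Y = 109 + 41 = 150$)
$E{\left(c,D \right)} = c \left(8 + D\right)$
$P{\left(V \right)} = 146$ ($P{\left(V \right)} = -4 + 150 = 146$)
$E{\left(-94,-6 + 5 \cdot 6 \right)} - P{\left(-178 \right)} = - 94 \left(8 + \left(-6 + 5 \cdot 6\right)\right) - 146 = - 94 \left(8 + \left(-6 + 30\right)\right) - 146 = - 94 \left(8 + 24\right) - 146 = \left(-94\right) 32 - 146 = -3008 - 146 = -3154$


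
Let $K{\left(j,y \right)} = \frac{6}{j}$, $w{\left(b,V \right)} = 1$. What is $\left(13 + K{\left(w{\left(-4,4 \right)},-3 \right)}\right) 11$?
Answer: $209$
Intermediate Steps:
$\left(13 + K{\left(w{\left(-4,4 \right)},-3 \right)}\right) 11 = \left(13 + \frac{6}{1}\right) 11 = \left(13 + 6 \cdot 1\right) 11 = \left(13 + 6\right) 11 = 19 \cdot 11 = 209$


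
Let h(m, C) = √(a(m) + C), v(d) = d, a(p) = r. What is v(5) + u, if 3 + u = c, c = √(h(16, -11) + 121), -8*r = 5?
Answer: 2 + √(484 + I*√186)/2 ≈ 13.001 + 0.15496*I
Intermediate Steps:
r = -5/8 (r = -⅛*5 = -5/8 ≈ -0.62500)
a(p) = -5/8
h(m, C) = √(-5/8 + C)
c = √(121 + I*√186/4) (c = √(√(-10 + 16*(-11))/4 + 121) = √(√(-10 - 176)/4 + 121) = √(√(-186)/4 + 121) = √((I*√186)/4 + 121) = √(I*√186/4 + 121) = √(121 + I*√186/4) ≈ 11.001 + 0.155*I)
u = -3 + √(484 + I*√186)/2 ≈ 8.0011 + 0.15496*I
v(5) + u = 5 + (-3 + √(484 + I*√186)/2) = 2 + √(484 + I*√186)/2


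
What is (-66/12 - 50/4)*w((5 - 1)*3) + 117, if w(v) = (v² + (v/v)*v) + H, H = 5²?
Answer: -3141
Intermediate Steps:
H = 25
w(v) = 25 + v + v² (w(v) = (v² + (v/v)*v) + 25 = (v² + 1*v) + 25 = (v² + v) + 25 = (v + v²) + 25 = 25 + v + v²)
(-66/12 - 50/4)*w((5 - 1)*3) + 117 = (-66/12 - 50/4)*(25 + (5 - 1)*3 + ((5 - 1)*3)²) + 117 = (-66*1/12 - 50*¼)*(25 + 4*3 + (4*3)²) + 117 = (-11/2 - 25/2)*(25 + 12 + 12²) + 117 = -18*(25 + 12 + 144) + 117 = -18*181 + 117 = -3258 + 117 = -3141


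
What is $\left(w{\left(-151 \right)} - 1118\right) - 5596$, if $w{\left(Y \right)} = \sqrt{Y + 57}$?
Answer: $-6714 + i \sqrt{94} \approx -6714.0 + 9.6954 i$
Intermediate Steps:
$w{\left(Y \right)} = \sqrt{57 + Y}$
$\left(w{\left(-151 \right)} - 1118\right) - 5596 = \left(\sqrt{57 - 151} - 1118\right) - 5596 = \left(\sqrt{-94} - 1118\right) - 5596 = \left(i \sqrt{94} - 1118\right) - 5596 = \left(-1118 + i \sqrt{94}\right) - 5596 = -6714 + i \sqrt{94}$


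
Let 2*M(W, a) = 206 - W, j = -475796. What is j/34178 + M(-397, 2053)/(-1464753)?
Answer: -232311307685/16687442678 ≈ -13.921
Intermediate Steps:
M(W, a) = 103 - W/2 (M(W, a) = (206 - W)/2 = 103 - W/2)
j/34178 + M(-397, 2053)/(-1464753) = -475796/34178 + (103 - 1/2*(-397))/(-1464753) = -475796*1/34178 + (103 + 397/2)*(-1/1464753) = -237898/17089 + (603/2)*(-1/1464753) = -237898/17089 - 201/976502 = -232311307685/16687442678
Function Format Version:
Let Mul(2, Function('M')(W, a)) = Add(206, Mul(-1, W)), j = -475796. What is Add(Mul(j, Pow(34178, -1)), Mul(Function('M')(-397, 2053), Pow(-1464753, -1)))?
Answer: Rational(-232311307685, 16687442678) ≈ -13.921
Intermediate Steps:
Function('M')(W, a) = Add(103, Mul(Rational(-1, 2), W)) (Function('M')(W, a) = Mul(Rational(1, 2), Add(206, Mul(-1, W))) = Add(103, Mul(Rational(-1, 2), W)))
Add(Mul(j, Pow(34178, -1)), Mul(Function('M')(-397, 2053), Pow(-1464753, -1))) = Add(Mul(-475796, Pow(34178, -1)), Mul(Add(103, Mul(Rational(-1, 2), -397)), Pow(-1464753, -1))) = Add(Mul(-475796, Rational(1, 34178)), Mul(Add(103, Rational(397, 2)), Rational(-1, 1464753))) = Add(Rational(-237898, 17089), Mul(Rational(603, 2), Rational(-1, 1464753))) = Add(Rational(-237898, 17089), Rational(-201, 976502)) = Rational(-232311307685, 16687442678)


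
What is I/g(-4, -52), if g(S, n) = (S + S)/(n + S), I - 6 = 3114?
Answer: 21840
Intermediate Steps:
I = 3120 (I = 6 + 3114 = 3120)
g(S, n) = 2*S/(S + n) (g(S, n) = (2*S)/(S + n) = 2*S/(S + n))
I/g(-4, -52) = 3120/((2*(-4)/(-4 - 52))) = 3120/((2*(-4)/(-56))) = 3120/((2*(-4)*(-1/56))) = 3120/(⅐) = 3120*7 = 21840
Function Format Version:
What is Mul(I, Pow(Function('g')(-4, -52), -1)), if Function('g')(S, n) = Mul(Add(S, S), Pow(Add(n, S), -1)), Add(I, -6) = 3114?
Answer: 21840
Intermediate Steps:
I = 3120 (I = Add(6, 3114) = 3120)
Function('g')(S, n) = Mul(2, S, Pow(Add(S, n), -1)) (Function('g')(S, n) = Mul(Mul(2, S), Pow(Add(S, n), -1)) = Mul(2, S, Pow(Add(S, n), -1)))
Mul(I, Pow(Function('g')(-4, -52), -1)) = Mul(3120, Pow(Mul(2, -4, Pow(Add(-4, -52), -1)), -1)) = Mul(3120, Pow(Mul(2, -4, Pow(-56, -1)), -1)) = Mul(3120, Pow(Mul(2, -4, Rational(-1, 56)), -1)) = Mul(3120, Pow(Rational(1, 7), -1)) = Mul(3120, 7) = 21840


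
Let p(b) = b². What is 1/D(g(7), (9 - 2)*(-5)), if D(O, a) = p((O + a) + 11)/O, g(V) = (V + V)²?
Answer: 49/7396 ≈ 0.0066252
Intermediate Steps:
g(V) = 4*V² (g(V) = (2*V)² = 4*V²)
D(O, a) = (11 + O + a)²/O (D(O, a) = ((O + a) + 11)²/O = (11 + O + a)²/O)
1/D(g(7), (9 - 2)*(-5)) = 1/((11 + 4*7² + (9 - 2)*(-5))²/((4*7²))) = 1/((11 + 4*49 + 7*(-5))²/((4*49))) = 1/((11 + 196 - 35)²/196) = 1/((1/196)*172²) = 1/((1/196)*29584) = 1/(7396/49) = 49/7396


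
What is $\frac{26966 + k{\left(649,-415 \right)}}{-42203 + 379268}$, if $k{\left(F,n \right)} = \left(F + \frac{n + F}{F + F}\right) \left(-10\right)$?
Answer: $\frac{13287754}{218755185} \approx 0.060743$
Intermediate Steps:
$k{\left(F,n \right)} = - 10 F - \frac{5 \left(F + n\right)}{F}$ ($k{\left(F,n \right)} = \left(F + \frac{F + n}{2 F}\right) \left(-10\right) = - 10 F - \frac{5 \left(F + n\right)}{F}$)
$\frac{26966 + k{\left(649,-415 \right)}}{-42203 + 379268} = \frac{26966 - \left(6495 - \frac{2075}{649}\right)}{-42203 + 379268} = \frac{26966 - \left(6495 - \frac{2075}{649}\right)}{337065} = \left(26966 - \frac{4213180}{649}\right) \frac{1}{337065} = \frac{13287754}{649} \cdot \frac{1}{337065} = \frac{13287754}{218755185}$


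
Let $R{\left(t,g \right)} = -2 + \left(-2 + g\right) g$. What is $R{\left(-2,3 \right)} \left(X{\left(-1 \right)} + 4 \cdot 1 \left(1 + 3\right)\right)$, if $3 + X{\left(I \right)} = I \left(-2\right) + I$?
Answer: $14$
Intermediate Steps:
$X{\left(I \right)} = -3 - I$ ($X{\left(I \right)} = -3 + \left(I \left(-2\right) + I\right) = -3 + \left(- 2 I + I\right) = -3 - I$)
$R{\left(t,g \right)} = -2 + g \left(-2 + g\right)$
$R{\left(-2,3 \right)} \left(X{\left(-1 \right)} + 4 \cdot 1 \left(1 + 3\right)\right) = \left(-2 + 3^{2} - 6\right) \left(\left(-3 - -1\right) + 4 \cdot 1 \left(1 + 3\right)\right) = \left(-2 + 9 - 6\right) \left(\left(-3 + 1\right) + 4 \cdot 4\right) = 1 \left(-2 + 16\right) = 1 \cdot 14 = 14$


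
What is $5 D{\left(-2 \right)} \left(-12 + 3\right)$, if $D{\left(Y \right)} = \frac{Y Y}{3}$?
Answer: $-60$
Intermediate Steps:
$D{\left(Y \right)} = \frac{Y^{2}}{3}$ ($D{\left(Y \right)} = Y^{2} \cdot \frac{1}{3} = \frac{Y^{2}}{3}$)
$5 D{\left(-2 \right)} \left(-12 + 3\right) = 5 \frac{\left(-2\right)^{2}}{3} \left(-12 + 3\right) = 5 \cdot \frac{1}{3} \cdot 4 \left(-9\right) = 5 \cdot \frac{4}{3} \left(-9\right) = \frac{20}{3} \left(-9\right) = -60$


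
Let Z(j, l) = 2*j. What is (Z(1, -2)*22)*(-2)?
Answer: -88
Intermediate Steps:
(Z(1, -2)*22)*(-2) = ((2*1)*22)*(-2) = (2*22)*(-2) = 44*(-2) = -88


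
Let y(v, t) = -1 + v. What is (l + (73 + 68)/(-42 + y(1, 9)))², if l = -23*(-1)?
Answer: 75625/196 ≈ 385.84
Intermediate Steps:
l = 23
(l + (73 + 68)/(-42 + y(1, 9)))² = (23 + (73 + 68)/(-42 + (-1 + 1)))² = (23 + 141/(-42 + 0))² = (23 + 141/(-42))² = (23 + 141*(-1/42))² = (23 - 47/14)² = (275/14)² = 75625/196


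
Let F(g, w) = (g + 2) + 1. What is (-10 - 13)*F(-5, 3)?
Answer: 46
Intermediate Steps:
F(g, w) = 3 + g (F(g, w) = (2 + g) + 1 = 3 + g)
(-10 - 13)*F(-5, 3) = (-10 - 13)*(3 - 5) = -23*(-2) = 46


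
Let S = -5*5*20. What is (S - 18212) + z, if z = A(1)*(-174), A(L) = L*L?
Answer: -18886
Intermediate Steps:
A(L) = L²
S = -500 (S = -25*20 = -500)
z = -174 (z = 1²*(-174) = 1*(-174) = -174)
(S - 18212) + z = (-500 - 18212) - 174 = -18712 - 174 = -18886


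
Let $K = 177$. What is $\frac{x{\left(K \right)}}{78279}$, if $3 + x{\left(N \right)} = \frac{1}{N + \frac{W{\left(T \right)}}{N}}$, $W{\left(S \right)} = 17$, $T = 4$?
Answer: $- \frac{31287}{817911178} \approx -3.8252 \cdot 10^{-5}$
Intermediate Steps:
$x{\left(N \right)} = -3 + \frac{1}{N + \frac{17}{N}}$
$\frac{x{\left(K \right)}}{78279} = \frac{\frac{1}{17 + 177^{2}} \left(-51 + 177 - 3 \cdot 177^{2}\right)}{78279} = \frac{-51 + 177 - 93987}{17 + 31329} \cdot \frac{1}{78279} = \frac{-51 + 177 - 93987}{31346} \cdot \frac{1}{78279} = \frac{1}{31346} \left(-93861\right) \frac{1}{78279} = \left(- \frac{93861}{31346}\right) \frac{1}{78279} = - \frac{31287}{817911178}$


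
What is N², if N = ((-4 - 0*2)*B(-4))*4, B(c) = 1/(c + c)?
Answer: 4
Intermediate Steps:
B(c) = 1/(2*c)
N = 2 (N = ((-4 - 0*2)*((½)/(-4)))*4 = ((-4 - 1*0)*((½)*(-¼)))*4 = ((-4 + 0)*(-⅛))*4 = -4*(-⅛)*4 = (½)*4 = 2)
N² = 2² = 4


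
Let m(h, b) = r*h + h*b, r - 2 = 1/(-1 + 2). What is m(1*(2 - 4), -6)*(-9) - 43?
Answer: -97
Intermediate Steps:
r = 3 (r = 2 + 1/(-1 + 2) = 2 + 1/1 = 2 + 1 = 3)
m(h, b) = 3*h + b*h (m(h, b) = 3*h + h*b = 3*h + b*h)
m(1*(2 - 4), -6)*(-9) - 43 = ((1*(2 - 4))*(3 - 6))*(-9) - 43 = ((1*(-2))*(-3))*(-9) - 43 = -2*(-3)*(-9) - 43 = 6*(-9) - 43 = -54 - 43 = -97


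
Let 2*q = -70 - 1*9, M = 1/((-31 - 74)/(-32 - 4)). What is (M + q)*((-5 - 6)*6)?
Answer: 90453/35 ≈ 2584.4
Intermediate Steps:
M = 12/35 (M = 1/(-105/(-36)) = 1/(-105*(-1/36)) = 1/(35/12) = 12/35 ≈ 0.34286)
q = -79/2 (q = (-70 - 1*9)/2 = (-70 - 9)/2 = (½)*(-79) = -79/2 ≈ -39.500)
(M + q)*((-5 - 6)*6) = (12/35 - 79/2)*((-5 - 6)*6) = -(-30151)*6/70 = -2741/70*(-66) = 90453/35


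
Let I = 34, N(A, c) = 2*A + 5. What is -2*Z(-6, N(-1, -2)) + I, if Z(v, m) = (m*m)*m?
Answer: -20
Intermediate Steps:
N(A, c) = 5 + 2*A
Z(v, m) = m**3 (Z(v, m) = m**2*m = m**3)
-2*Z(-6, N(-1, -2)) + I = -2*(5 + 2*(-1))**3 + 34 = -2*(5 - 2)**3 + 34 = -2*3**3 + 34 = -2*27 + 34 = -54 + 34 = -20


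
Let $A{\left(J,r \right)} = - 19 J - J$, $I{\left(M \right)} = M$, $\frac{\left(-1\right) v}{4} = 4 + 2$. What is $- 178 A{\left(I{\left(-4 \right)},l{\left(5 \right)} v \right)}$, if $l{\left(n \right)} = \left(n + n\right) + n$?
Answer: $-14240$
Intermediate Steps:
$v = -24$ ($v = - 4 \left(4 + 2\right) = \left(-4\right) 6 = -24$)
$l{\left(n \right)} = 3 n$ ($l{\left(n \right)} = 2 n + n = 3 n$)
$A{\left(J,r \right)} = - 20 J$
$- 178 A{\left(I{\left(-4 \right)},l{\left(5 \right)} v \right)} = - 178 \left(\left(-20\right) \left(-4\right)\right) = \left(-178\right) 80 = -14240$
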